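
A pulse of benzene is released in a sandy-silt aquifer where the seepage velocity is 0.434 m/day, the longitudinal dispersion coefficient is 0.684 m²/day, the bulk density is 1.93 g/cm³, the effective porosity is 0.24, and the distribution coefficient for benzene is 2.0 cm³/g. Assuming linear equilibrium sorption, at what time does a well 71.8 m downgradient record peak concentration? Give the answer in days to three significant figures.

Retardation factor R = 1 + ρ_b·K_d/n = 1 + 1.93 × 2.0/0.24 = 17.08.
Sorption retards both mechanisms: v_R = v/R = 0.02541 m/day, D_R = D/R = 0.04005 m²/day.
Peak time from v_R²t² + 2D_R t − x² = 0: t = (√(D_R² + v_R²x²) − D_R)/v_R².
√(D_R² + v_R²x²) = √(0.04005² + 0.02541² × 71.8²) = 1.825; v_R² = 0.0006457.
t = (1.825 − 0.04005)/0.0006457 = 2760 days.

2760 days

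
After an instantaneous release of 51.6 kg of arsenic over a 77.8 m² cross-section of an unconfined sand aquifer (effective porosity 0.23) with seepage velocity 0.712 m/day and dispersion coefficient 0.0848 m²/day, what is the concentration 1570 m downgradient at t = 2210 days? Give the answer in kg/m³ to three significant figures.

For an instantaneous plane source, C(x,t) = M/(n_e·A·√(4πDt)) · exp(−(x−vt)²/(4Dt)), with n_e·A the pore (flow) area.
Plume center vt = 0.712 × 2210 = 1573.52 m, so the well at 1570 m is 3.52 m upgradient of the peak.
√(4πDt) = 48.53 m, giving peak height M/(n_e·A·√(4πDt)) = 51.6/(0.23 × 77.8 × 48.53) = 0.05942 kg/m³.
(x−vt)²/(4Dt) = (-3.52)²/(4 × 0.0848 × 2210) = 0.01653; exp(−0.01653) = 0.9836.
C = 0.05942 × 0.9836 = 0.0584 kg/m³.

0.0584 kg/m³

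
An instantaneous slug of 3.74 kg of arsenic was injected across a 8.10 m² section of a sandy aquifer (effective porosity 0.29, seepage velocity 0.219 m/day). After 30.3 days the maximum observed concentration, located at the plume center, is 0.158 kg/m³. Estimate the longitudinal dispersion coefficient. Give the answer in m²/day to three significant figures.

At the plume center C_max = M/(n_e·A·√(4πDt)), so D = M²/(4πt·(n_e·A·C_max)²).
n_e·A·C_max = 0.29 × 8.10 × 0.158 = 0.3711 kg/m.
D = 3.74²/(4π × 30.3 × 0.3711²) = 0.267 m²/day.

0.267 m²/day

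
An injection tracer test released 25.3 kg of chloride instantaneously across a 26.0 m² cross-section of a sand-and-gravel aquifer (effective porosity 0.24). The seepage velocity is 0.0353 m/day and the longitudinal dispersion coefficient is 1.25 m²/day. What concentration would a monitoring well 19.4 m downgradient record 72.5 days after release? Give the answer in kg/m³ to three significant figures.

For an instantaneous plane source, C(x,t) = M/(n_e·A·√(4πDt)) · exp(−(x−vt)²/(4Dt)), with n_e·A the pore (flow) area.
Plume center vt = 0.0353 × 72.5 = 2.55925 m, so the well at 19.4 m is 16.84075 m downgradient of the peak.
√(4πDt) = 33.75 m, giving peak height M/(n_e·A·√(4πDt)) = 25.3/(0.24 × 26.0 × 33.75) = 0.1201 kg/m³.
(x−vt)²/(4Dt) = (16.84075)²/(4 × 1.25 × 72.5) = 0.7824; exp(−0.7824) = 0.4573.
C = 0.1201 × 0.4573 = 0.0549 kg/m³.

0.0549 kg/m³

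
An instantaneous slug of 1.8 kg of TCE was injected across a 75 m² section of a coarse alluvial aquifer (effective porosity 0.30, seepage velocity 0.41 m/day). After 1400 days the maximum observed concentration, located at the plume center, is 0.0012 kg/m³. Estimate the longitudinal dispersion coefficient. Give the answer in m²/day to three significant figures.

0.253 m²/day

At the plume center C_max = M/(n_e·A·√(4πDt)), so D = M²/(4πt·(n_e·A·C_max)²).
n_e·A·C_max = 0.30 × 75 × 0.0012 = 0.02700 kg/m.
D = 1.8²/(4π × 1400 × 0.02700²) = 0.253 m²/day.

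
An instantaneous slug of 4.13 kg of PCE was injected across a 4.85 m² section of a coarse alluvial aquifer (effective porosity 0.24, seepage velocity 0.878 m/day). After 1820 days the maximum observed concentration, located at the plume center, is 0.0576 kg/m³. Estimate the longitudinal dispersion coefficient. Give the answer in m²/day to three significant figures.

0.166 m²/day

At the plume center C_max = M/(n_e·A·√(4πDt)), so D = M²/(4πt·(n_e·A·C_max)²).
n_e·A·C_max = 0.24 × 4.85 × 0.0576 = 0.06705 kg/m.
D = 4.13²/(4π × 1820 × 0.06705²) = 0.166 m²/day.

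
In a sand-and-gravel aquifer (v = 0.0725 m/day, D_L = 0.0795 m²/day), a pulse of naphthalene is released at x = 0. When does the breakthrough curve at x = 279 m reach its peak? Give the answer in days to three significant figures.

For the 1D instantaneous-source solution, setting ∂C/∂t = 0 at fixed x gives v²t² + 2Dt − x² = 0, so t = (√(D² + v²x²) − D)/v².
√(D² + v²x²) = √(0.0795² + 0.0725² × 279²) = 20.23; v² = 0.00525625.
t = (20.23 − 0.0795)/0.00525625 = 3830 days (vs. the pure-advection estimate x/v = 3850 d).

3830 days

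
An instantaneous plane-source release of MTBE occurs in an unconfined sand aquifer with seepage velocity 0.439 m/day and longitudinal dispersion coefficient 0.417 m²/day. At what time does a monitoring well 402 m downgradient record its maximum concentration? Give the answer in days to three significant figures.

914 days

For the 1D instantaneous-source solution, setting ∂C/∂t = 0 at fixed x gives v²t² + 2Dt − x² = 0, so t = (√(D² + v²x²) − D)/v².
√(D² + v²x²) = √(0.417² + 0.439² × 402²) = 176.5; v² = 0.192721.
t = (176.5 − 0.417)/0.192721 = 914 days (vs. the pure-advection estimate x/v = 916 d).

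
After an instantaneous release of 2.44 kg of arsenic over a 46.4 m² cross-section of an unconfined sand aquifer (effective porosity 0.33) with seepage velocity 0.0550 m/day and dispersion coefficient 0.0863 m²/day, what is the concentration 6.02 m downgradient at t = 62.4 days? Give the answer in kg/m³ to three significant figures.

For an instantaneous plane source, C(x,t) = M/(n_e·A·√(4πDt)) · exp(−(x−vt)²/(4Dt)), with n_e·A the pore (flow) area.
Plume center vt = 0.0550 × 62.4 = 3.432 m, so the well at 6.02 m is 2.588 m downgradient of the peak.
√(4πDt) = 8.226 m, giving peak height M/(n_e·A·√(4πDt)) = 2.44/(0.33 × 46.4 × 8.226) = 0.01937 kg/m³.
(x−vt)²/(4Dt) = (2.588)²/(4 × 0.0863 × 62.4) = 0.3109; exp(−0.3109) = 0.7328.
C = 0.01937 × 0.7328 = 0.0142 kg/m³.

0.0142 kg/m³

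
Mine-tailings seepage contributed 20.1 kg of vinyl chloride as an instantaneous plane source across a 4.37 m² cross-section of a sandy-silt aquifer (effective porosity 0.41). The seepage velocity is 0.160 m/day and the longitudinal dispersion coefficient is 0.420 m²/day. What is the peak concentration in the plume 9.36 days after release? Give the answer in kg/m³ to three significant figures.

The peak of an instantaneous 1D plume sits at x = vt; there the Gaussian factor is 1 and C_max = M/(n_e·A·√(4πDt)), where n_e·A is the pore area the mass is dissolved in.
√(4πDt) = √(4π × 0.420 × 9.36) = 7.029 m, so C_max = 20.1/(0.41 × 4.37 × 7.029) = 1.60 kg/m³.

1.60 kg/m³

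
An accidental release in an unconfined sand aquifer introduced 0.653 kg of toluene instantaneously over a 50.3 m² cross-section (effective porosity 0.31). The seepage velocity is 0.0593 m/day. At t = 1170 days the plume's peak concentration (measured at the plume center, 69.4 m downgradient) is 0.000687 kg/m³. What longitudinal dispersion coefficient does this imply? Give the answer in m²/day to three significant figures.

At the plume center C_max = M/(n_e·A·√(4πDt)), so D = M²/(4πt·(n_e·A·C_max)²).
n_e·A·C_max = 0.31 × 50.3 × 0.000687 = 0.01071 kg/m.
D = 0.653²/(4π × 1170 × 0.01071²) = 0.253 m²/day.

0.253 m²/day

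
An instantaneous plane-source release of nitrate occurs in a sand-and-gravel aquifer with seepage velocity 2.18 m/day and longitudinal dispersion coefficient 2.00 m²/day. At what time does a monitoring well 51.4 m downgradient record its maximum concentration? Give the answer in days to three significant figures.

For the 1D instantaneous-source solution, setting ∂C/∂t = 0 at fixed x gives v²t² + 2Dt − x² = 0, so t = (√(D² + v²x²) − D)/v².
√(D² + v²x²) = √(2.00² + 2.18² × 51.4²) = 112.1; v² = 4.7524.
t = (112.1 − 2.00)/4.7524 = 23.2 days (vs. the pure-advection estimate x/v = 23.6 d).

23.2 days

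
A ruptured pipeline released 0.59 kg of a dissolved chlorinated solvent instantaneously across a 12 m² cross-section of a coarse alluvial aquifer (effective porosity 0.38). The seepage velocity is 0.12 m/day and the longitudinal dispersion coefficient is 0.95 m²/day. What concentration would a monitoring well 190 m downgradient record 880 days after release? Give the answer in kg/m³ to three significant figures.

For an instantaneous plane source, C(x,t) = M/(n_e·A·√(4πDt)) · exp(−(x−vt)²/(4Dt)), with n_e·A the pore (flow) area.
Plume center vt = 0.12 × 880 = 105.6 m, so the well at 190 m is 84.4 m downgradient of the peak.
√(4πDt) = 102.5 m, giving peak height M/(n_e·A·√(4πDt)) = 0.59/(0.38 × 12 × 102.5) = 0.001262 kg/m³.
(x−vt)²/(4Dt) = (84.4)²/(4 × 0.95 × 880) = 2.130; exp(−2.130) = 0.1188.
C = 0.001262 × 0.1188 = 0.000150 kg/m³.

0.000150 kg/m³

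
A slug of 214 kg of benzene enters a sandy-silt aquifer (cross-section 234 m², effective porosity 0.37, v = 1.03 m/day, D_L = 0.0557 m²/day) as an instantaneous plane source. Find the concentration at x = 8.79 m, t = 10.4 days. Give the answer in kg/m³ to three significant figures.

For an instantaneous plane source, C(x,t) = M/(n_e·A·√(4πDt)) · exp(−(x−vt)²/(4Dt)), with n_e·A the pore (flow) area.
Plume center vt = 1.03 × 10.4 = 10.712 m, so the well at 8.79 m is 1.922 m upgradient of the peak.
√(4πDt) = 2.698 m, giving peak height M/(n_e·A·√(4πDt)) = 214/(0.37 × 234 × 2.698) = 0.9161 kg/m³.
(x−vt)²/(4Dt) = (-1.922)²/(4 × 0.0557 × 10.4) = 1.594; exp(−1.594) = 0.2031.
C = 0.9161 × 0.2031 = 0.186 kg/m³.

0.186 kg/m³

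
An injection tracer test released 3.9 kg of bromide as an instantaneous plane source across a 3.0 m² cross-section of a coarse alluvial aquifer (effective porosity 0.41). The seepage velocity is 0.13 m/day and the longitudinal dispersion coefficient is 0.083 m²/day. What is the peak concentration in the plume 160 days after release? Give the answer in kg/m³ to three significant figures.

0.245 kg/m³

The peak of an instantaneous 1D plume sits at x = vt; there the Gaussian factor is 1 and C_max = M/(n_e·A·√(4πDt)), where n_e·A is the pore area the mass is dissolved in.
√(4πDt) = √(4π × 0.083 × 160) = 12.92 m, so C_max = 3.9/(0.41 × 3.0 × 12.92) = 0.245 kg/m³.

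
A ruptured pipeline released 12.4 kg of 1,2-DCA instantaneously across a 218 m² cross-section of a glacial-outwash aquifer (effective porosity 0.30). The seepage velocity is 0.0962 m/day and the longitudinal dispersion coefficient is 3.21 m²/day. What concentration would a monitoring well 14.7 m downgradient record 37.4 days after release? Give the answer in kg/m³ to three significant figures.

0.00378 kg/m³

For an instantaneous plane source, C(x,t) = M/(n_e·A·√(4πDt)) · exp(−(x−vt)²/(4Dt)), with n_e·A the pore (flow) area.
Plume center vt = 0.0962 × 37.4 = 3.59788 m, so the well at 14.7 m is 11.10212 m downgradient of the peak.
√(4πDt) = 38.84 m, giving peak height M/(n_e·A·√(4πDt)) = 12.4/(0.30 × 218 × 38.84) = 0.004882 kg/m³.
(x−vt)²/(4Dt) = (11.10212)²/(4 × 3.21 × 37.4) = 0.2567; exp(−0.2567) = 0.7736.
C = 0.004882 × 0.7736 = 0.00378 kg/m³.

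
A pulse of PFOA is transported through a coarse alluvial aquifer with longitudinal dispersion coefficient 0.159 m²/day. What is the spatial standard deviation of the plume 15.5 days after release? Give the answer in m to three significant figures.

Dispersive spreading gives a Gaussian with σ² = 2Dt; advection only shifts the center.
σ = √(2 × 0.159 × 15.5) = 2.22 m.

2.22 m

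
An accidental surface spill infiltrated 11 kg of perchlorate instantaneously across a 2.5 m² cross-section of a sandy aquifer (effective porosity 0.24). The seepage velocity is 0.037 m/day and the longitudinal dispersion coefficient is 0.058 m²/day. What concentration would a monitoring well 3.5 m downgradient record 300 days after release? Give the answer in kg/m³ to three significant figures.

For an instantaneous plane source, C(x,t) = M/(n_e·A·√(4πDt)) · exp(−(x−vt)²/(4Dt)), with n_e·A the pore (flow) area.
Plume center vt = 0.037 × 300 = 11.1 m, so the well at 3.5 m is 7.6 m upgradient of the peak.
√(4πDt) = 14.79 m, giving peak height M/(n_e·A·√(4πDt)) = 11/(0.24 × 2.5 × 14.79) = 1.240 kg/m³.
(x−vt)²/(4Dt) = (-7.6)²/(4 × 0.058 × 300) = 0.8299; exp(−0.8299) = 0.4361.
C = 1.240 × 0.4361 = 0.541 kg/m³.

0.541 kg/m³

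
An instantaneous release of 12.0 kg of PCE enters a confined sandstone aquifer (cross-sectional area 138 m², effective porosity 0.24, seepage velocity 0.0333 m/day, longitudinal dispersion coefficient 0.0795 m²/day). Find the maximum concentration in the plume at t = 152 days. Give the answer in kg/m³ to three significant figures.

The peak of an instantaneous 1D plume sits at x = vt; there the Gaussian factor is 1 and C_max = M/(n_e·A·√(4πDt)), where n_e·A is the pore area the mass is dissolved in.
√(4πDt) = √(4π × 0.0795 × 152) = 12.32 m, so C_max = 12.0/(0.24 × 138 × 12.32) = 0.0294 kg/m³.

0.0294 kg/m³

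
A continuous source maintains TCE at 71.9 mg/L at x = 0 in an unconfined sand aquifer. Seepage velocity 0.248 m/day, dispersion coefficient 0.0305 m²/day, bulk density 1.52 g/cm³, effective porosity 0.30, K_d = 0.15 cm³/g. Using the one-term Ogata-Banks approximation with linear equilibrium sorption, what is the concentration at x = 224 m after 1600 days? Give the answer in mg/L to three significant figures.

Retardation factor R = 1 + ρ_b·K_d/n = 1 + 1.52 × 0.15/0.30 = 1.760.
Sorption retards both mechanisms: v_R = v/R = 0.1409 m/day, D_R = D/R = 0.01733 m²/day.
v_R·t = 0.1409 × 1600 = 225.44 m; 2√(D_R t) = 10.53 m; argument = (224 − 225.44)/10.53 = -0.1368.
C = C₀ × ½·erfc(-0.1368) = 71.9 × 0.5767 = 41.5 mg/L.

41.5 mg/L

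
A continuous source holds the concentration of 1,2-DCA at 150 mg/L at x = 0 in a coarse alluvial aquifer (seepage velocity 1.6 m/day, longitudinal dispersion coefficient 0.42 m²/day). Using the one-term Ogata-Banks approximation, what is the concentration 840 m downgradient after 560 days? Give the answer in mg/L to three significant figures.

For a continuous step input, C/C₀ ≈ ½·erfc((x−vt)/(2√(Dt))).
vt = 1.6 × 560 = 896 m and 2√(Dt) = 2√(0.42 × 560) = 30.67 m.
Argument (x−vt)/(2√(Dt)) = (840 − 896)/30.67 = -1.826; ½·erfc(-1.826) = 0.9951.
C = 150 × 0.9951 = 149 mg/L.

149 mg/L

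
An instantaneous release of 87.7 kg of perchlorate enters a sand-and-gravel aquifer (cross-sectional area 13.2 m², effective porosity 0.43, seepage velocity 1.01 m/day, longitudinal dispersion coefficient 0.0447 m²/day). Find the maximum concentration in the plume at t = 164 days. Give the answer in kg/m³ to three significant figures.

1.61 kg/m³

The peak of an instantaneous 1D plume sits at x = vt; there the Gaussian factor is 1 and C_max = M/(n_e·A·√(4πDt)), where n_e·A is the pore area the mass is dissolved in.
√(4πDt) = √(4π × 0.0447 × 164) = 9.598 m, so C_max = 87.7/(0.43 × 13.2 × 9.598) = 1.61 kg/m³.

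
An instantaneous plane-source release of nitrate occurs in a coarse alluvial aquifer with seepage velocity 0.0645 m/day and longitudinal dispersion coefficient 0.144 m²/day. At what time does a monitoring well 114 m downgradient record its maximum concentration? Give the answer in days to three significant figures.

For the 1D instantaneous-source solution, setting ∂C/∂t = 0 at fixed x gives v²t² + 2Dt − x² = 0, so t = (√(D² + v²x²) − D)/v².
√(D² + v²x²) = √(0.144² + 0.0645² × 114²) = 7.354; v² = 0.00416025.
t = (7.354 − 0.144)/0.00416025 = 1730 days (vs. the pure-advection estimate x/v = 1770 d).

1730 days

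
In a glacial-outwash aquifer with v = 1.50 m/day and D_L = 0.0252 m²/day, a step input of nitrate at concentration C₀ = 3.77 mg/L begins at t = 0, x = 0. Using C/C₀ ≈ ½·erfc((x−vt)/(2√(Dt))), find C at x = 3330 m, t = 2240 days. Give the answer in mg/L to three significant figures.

3.76 mg/L

For a continuous step input, C/C₀ ≈ ½·erfc((x−vt)/(2√(Dt))).
vt = 1.50 × 2240 = 3360 m and 2√(Dt) = 2√(0.0252 × 2240) = 15.03 m.
Argument (x−vt)/(2√(Dt)) = (3330 − 3360)/15.03 = -1.996; ½·erfc(-1.996) = 0.9976.
C = 3.77 × 0.9976 = 3.76 mg/L.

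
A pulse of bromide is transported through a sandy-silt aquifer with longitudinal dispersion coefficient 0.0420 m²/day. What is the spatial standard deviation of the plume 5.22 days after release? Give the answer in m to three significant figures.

0.662 m

Dispersive spreading gives a Gaussian with σ² = 2Dt; advection only shifts the center.
σ = √(2 × 0.0420 × 5.22) = 0.662 m.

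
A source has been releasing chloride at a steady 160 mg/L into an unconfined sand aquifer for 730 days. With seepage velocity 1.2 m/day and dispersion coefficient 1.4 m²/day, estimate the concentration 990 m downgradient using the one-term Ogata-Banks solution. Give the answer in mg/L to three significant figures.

For a continuous step input, C/C₀ ≈ ½·erfc((x−vt)/(2√(Dt))).
vt = 1.2 × 730 = 876 m and 2√(Dt) = 2√(1.4 × 730) = 63.94 m.
Argument (x−vt)/(2√(Dt)) = (990 − 876)/63.94 = 1.783; ½·erfc(1.783) = 0.005842.
C = 160 × 0.005842 = 0.935 mg/L.

0.935 mg/L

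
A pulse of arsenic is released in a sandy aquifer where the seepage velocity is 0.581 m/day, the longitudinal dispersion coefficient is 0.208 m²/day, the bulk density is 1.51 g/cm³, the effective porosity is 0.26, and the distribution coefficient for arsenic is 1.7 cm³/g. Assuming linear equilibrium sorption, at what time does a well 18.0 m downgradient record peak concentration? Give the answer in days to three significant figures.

Retardation factor R = 1 + ρ_b·K_d/n = 1 + 1.51 × 1.7/0.26 = 10.87.
Sorption retards both mechanisms: v_R = v/R = 0.05345 m/day, D_R = D/R = 0.01914 m²/day.
Peak time from v_R²t² + 2D_R t − x² = 0: t = (√(D_R² + v_R²x²) − D_R)/v_R².
√(D_R² + v_R²x²) = √(0.01914² + 0.05345² × 18.0²) = 0.9623; v_R² = 0.002857.
t = (0.9623 − 0.01914)/0.002857 = 330 days.

330 days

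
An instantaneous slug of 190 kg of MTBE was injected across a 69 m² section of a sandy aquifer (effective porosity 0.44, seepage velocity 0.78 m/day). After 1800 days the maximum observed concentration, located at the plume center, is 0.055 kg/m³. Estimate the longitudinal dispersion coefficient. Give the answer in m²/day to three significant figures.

0.572 m²/day

At the plume center C_max = M/(n_e·A·√(4πDt)), so D = M²/(4πt·(n_e·A·C_max)²).
n_e·A·C_max = 0.44 × 69 × 0.055 = 1.670 kg/m.
D = 190²/(4π × 1800 × 1.670²) = 0.572 m²/day.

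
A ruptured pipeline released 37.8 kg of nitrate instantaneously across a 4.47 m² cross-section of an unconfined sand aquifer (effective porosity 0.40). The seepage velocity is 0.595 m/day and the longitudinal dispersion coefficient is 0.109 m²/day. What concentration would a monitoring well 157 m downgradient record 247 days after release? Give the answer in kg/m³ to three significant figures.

For an instantaneous plane source, C(x,t) = M/(n_e·A·√(4πDt)) · exp(−(x−vt)²/(4Dt)), with n_e·A the pore (flow) area.
Plume center vt = 0.595 × 247 = 146.965 m, so the well at 157 m is 10.035 m downgradient of the peak.
√(4πDt) = 18.39 m, giving peak height M/(n_e·A·√(4πDt)) = 37.8/(0.40 × 4.47 × 18.39) = 1.150 kg/m³.
(x−vt)²/(4Dt) = (10.035)²/(4 × 0.109 × 247) = 0.9351; exp(−0.9351) = 0.3925.
C = 1.150 × 0.3925 = 0.451 kg/m³.

0.451 kg/m³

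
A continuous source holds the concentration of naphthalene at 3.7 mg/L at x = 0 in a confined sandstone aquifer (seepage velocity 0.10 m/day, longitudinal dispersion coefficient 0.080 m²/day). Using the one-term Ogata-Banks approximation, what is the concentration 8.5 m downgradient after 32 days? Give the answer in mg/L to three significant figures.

0.0355 mg/L

For a continuous step input, C/C₀ ≈ ½·erfc((x−vt)/(2√(Dt))).
vt = 0.10 × 32 = 3.2 m and 2√(Dt) = 2√(0.080 × 32) = 3.200 m.
Argument (x−vt)/(2√(Dt)) = (8.5 − 3.2)/3.200 = 1.656; ½·erfc(1.656) = 0.009592.
C = 3.7 × 0.009592 = 0.0355 mg/L.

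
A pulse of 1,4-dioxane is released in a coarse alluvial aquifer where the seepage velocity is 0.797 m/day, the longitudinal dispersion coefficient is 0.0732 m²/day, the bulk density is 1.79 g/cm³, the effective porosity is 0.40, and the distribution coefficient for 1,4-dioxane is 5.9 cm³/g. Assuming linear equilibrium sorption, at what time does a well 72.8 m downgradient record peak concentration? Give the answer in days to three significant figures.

Retardation factor R = 1 + ρ_b·K_d/n = 1 + 1.79 × 5.9/0.40 = 27.40.
Sorption retards both mechanisms: v_R = v/R = 0.02909 m/day, D_R = D/R = 0.002672 m²/day.
Peak time from v_R²t² + 2D_R t − x² = 0: t = (√(D_R² + v_R²x²) − D_R)/v_R².
√(D_R² + v_R²x²) = √(0.002672² + 0.02909² × 72.8²) = 2.118; v_R² = 0.0008462.
t = (2.118 − 0.002672)/0.0008462 = 2500 days.

2500 days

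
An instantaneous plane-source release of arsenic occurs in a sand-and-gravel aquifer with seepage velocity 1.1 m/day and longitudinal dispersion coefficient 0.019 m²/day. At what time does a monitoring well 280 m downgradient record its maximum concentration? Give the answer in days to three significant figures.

255 days

For the 1D instantaneous-source solution, setting ∂C/∂t = 0 at fixed x gives v²t² + 2Dt − x² = 0, so t = (√(D² + v²x²) − D)/v².
√(D² + v²x²) = √(0.019² + 1.1² × 280²) = 308.0; v² = 1.21.
t = (308.0 − 0.019)/1.21 = 255 days (vs. the pure-advection estimate x/v = 255 d).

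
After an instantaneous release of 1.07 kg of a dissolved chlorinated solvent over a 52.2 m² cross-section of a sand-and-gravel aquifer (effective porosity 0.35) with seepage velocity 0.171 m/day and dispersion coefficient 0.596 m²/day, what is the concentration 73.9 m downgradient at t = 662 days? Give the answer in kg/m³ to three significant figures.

For an instantaneous plane source, C(x,t) = M/(n_e·A·√(4πDt)) · exp(−(x−vt)²/(4Dt)), with n_e·A the pore (flow) area.
Plume center vt = 0.171 × 662 = 113.202 m, so the well at 73.9 m is 39.302 m upgradient of the peak.
√(4πDt) = 70.41 m, giving peak height M/(n_e·A·√(4πDt)) = 1.07/(0.35 × 52.2 × 70.41) = 0.0008318 kg/m³.
(x−vt)²/(4Dt) = (-39.302)²/(4 × 0.596 × 662) = 0.9787; exp(−0.9787) = 0.3758.
C = 0.0008318 × 0.3758 = 0.000313 kg/m³.

0.000313 kg/m³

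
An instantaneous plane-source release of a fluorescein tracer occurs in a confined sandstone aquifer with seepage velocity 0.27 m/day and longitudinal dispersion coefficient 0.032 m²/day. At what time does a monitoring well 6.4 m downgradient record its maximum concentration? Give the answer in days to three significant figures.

23.3 days

For the 1D instantaneous-source solution, setting ∂C/∂t = 0 at fixed x gives v²t² + 2Dt − x² = 0, so t = (√(D² + v²x²) − D)/v².
√(D² + v²x²) = √(0.032² + 0.27² × 6.4²) = 1.728; v² = 0.0729.
t = (1.728 − 0.032)/0.0729 = 23.3 days (vs. the pure-advection estimate x/v = 23.7 d).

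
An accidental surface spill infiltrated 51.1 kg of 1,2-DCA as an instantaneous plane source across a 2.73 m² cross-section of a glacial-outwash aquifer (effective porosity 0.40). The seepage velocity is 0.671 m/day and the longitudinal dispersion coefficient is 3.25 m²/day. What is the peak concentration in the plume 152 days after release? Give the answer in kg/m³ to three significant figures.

The peak of an instantaneous 1D plume sits at x = vt; there the Gaussian factor is 1 and C_max = M/(n_e·A·√(4πDt)), where n_e·A is the pore area the mass is dissolved in.
√(4πDt) = √(4π × 3.25 × 152) = 78.79 m, so C_max = 51.1/(0.40 × 2.73 × 78.79) = 0.594 kg/m³.

0.594 kg/m³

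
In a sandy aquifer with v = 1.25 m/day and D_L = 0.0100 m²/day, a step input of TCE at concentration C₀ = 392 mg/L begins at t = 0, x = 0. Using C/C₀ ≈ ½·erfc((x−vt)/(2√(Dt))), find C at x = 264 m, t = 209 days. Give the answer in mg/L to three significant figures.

35.0 mg/L

For a continuous step input, C/C₀ ≈ ½·erfc((x−vt)/(2√(Dt))).
vt = 1.25 × 209 = 261.25 m and 2√(Dt) = 2√(0.0100 × 209) = 2.891 m.
Argument (x−vt)/(2√(Dt)) = (264 − 261.25)/2.891 = 0.9512; ½·erfc(0.9512) = 0.08928.
C = 392 × 0.08928 = 35.0 mg/L.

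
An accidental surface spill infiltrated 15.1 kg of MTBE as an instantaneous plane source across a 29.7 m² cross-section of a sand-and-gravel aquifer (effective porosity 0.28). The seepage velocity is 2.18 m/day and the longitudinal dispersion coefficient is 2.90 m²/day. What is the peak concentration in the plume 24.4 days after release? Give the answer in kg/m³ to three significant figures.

The peak of an instantaneous 1D plume sits at x = vt; there the Gaussian factor is 1 and C_max = M/(n_e·A·√(4πDt)), where n_e·A is the pore area the mass is dissolved in.
√(4πDt) = √(4π × 2.90 × 24.4) = 29.82 m, so C_max = 15.1/(0.28 × 29.7 × 29.82) = 0.0609 kg/m³.

0.0609 kg/m³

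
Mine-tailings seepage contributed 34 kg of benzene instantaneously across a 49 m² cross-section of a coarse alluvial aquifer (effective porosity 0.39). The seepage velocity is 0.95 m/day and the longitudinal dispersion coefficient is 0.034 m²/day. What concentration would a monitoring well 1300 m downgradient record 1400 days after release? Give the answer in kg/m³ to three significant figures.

For an instantaneous plane source, C(x,t) = M/(n_e·A·√(4πDt)) · exp(−(x−vt)²/(4Dt)), with n_e·A the pore (flow) area.
Plume center vt = 0.95 × 1400 = 1330 m, so the well at 1300 m is 30 m upgradient of the peak.
√(4πDt) = 24.46 m, giving peak height M/(n_e·A·√(4πDt)) = 34/(0.39 × 49 × 24.46) = 0.07274 kg/m³.
(x−vt)²/(4Dt) = (-30)²/(4 × 0.034 × 1400) = 4.727; exp(−4.727) = 0.008853.
C = 0.07274 × 0.008853 = 0.000644 kg/m³.

0.000644 kg/m³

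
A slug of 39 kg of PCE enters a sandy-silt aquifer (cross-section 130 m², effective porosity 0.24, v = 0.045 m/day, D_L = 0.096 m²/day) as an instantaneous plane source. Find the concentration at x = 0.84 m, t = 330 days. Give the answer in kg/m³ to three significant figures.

0.0133 kg/m³

For an instantaneous plane source, C(x,t) = M/(n_e·A·√(4πDt)) · exp(−(x−vt)²/(4Dt)), with n_e·A the pore (flow) area.
Plume center vt = 0.045 × 330 = 14.85 m, so the well at 0.84 m is 14.01 m upgradient of the peak.
√(4πDt) = 19.95 m, giving peak height M/(n_e·A·√(4πDt)) = 39/(0.24 × 130 × 19.95) = 0.06266 kg/m³.
(x−vt)²/(4Dt) = (-14.01)²/(4 × 0.096 × 330) = 1.549; exp(−1.549) = 0.2125.
C = 0.06266 × 0.2125 = 0.0133 kg/m³.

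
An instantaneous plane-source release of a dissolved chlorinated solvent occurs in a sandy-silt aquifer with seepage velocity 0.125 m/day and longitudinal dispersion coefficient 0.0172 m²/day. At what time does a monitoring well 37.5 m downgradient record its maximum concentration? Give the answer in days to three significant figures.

For the 1D instantaneous-source solution, setting ∂C/∂t = 0 at fixed x gives v²t² + 2Dt − x² = 0, so t = (√(D² + v²x²) − D)/v².
√(D² + v²x²) = √(0.0172² + 0.125² × 37.5²) = 4.688; v² = 0.015625.
t = (4.688 − 0.0172)/0.015625 = 299 days (vs. the pure-advection estimate x/v = 300 d).

299 days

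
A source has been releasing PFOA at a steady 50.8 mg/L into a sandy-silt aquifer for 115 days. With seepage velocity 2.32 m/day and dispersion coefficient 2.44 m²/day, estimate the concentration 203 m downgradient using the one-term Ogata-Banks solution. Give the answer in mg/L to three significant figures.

50.6 mg/L

For a continuous step input, C/C₀ ≈ ½·erfc((x−vt)/(2√(Dt))).
vt = 2.32 × 115 = 266.8 m and 2√(Dt) = 2√(2.44 × 115) = 33.50 m.
Argument (x−vt)/(2√(Dt)) = (203 − 266.8)/33.50 = -1.904; ½·erfc(-1.904) = 0.9965.
C = 50.8 × 0.9965 = 50.6 mg/L.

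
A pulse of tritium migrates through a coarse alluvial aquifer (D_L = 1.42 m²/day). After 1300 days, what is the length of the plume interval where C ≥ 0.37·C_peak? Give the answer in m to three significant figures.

171 m

The plume is Gaussian with σ = √(2Dt) = √(2 × 1.42 × 1300) = 60.76 m.
C/C_peak = exp(−Δx²/(2σ²)) = 0.37 ⇒ Δx = σ·√(−2 ln 0.37) = 60.76 × 1.410 = 85.67 m.
Width = 2Δx = 171 m.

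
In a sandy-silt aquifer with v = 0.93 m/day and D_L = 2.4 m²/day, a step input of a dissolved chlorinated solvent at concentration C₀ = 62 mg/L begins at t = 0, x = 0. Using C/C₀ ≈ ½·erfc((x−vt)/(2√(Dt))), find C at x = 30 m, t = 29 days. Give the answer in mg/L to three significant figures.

24.7 mg/L

For a continuous step input, C/C₀ ≈ ½·erfc((x−vt)/(2√(Dt))).
vt = 0.93 × 29 = 26.97 m and 2√(Dt) = 2√(2.4 × 29) = 16.69 m.
Argument (x−vt)/(2√(Dt)) = (30 − 26.97)/16.69 = 0.1815; ½·erfc(0.1815) = 0.3987.
C = 62 × 0.3987 = 24.7 mg/L.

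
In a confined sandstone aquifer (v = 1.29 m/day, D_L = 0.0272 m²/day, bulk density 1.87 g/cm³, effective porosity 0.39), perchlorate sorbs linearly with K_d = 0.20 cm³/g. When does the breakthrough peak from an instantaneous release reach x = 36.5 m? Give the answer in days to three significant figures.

55.4 days

Retardation factor R = 1 + ρ_b·K_d/n = 1 + 1.87 × 0.20/0.39 = 1.959.
Sorption retards both mechanisms: v_R = v/R = 0.6585 m/day, D_R = D/R = 0.01388 m²/day.
Peak time from v_R²t² + 2D_R t − x² = 0: t = (√(D_R² + v_R²x²) − D_R)/v_R².
√(D_R² + v_R²x²) = √(0.01388² + 0.6585² × 36.5²) = 24.04; v_R² = 0.4336.
t = (24.04 − 0.01388)/0.4336 = 55.4 days.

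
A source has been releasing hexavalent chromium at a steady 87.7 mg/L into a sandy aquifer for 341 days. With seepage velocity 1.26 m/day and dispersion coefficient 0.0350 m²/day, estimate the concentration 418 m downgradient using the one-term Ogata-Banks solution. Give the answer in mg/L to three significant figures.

For a continuous step input, C/C₀ ≈ ½·erfc((x−vt)/(2√(Dt))).
vt = 1.26 × 341 = 429.66 m and 2√(Dt) = 2√(0.0350 × 341) = 6.909 m.
Argument (x−vt)/(2√(Dt)) = (418 − 429.66)/6.909 = -1.688; ½·erfc(-1.688) = 0.9915.
C = 87.7 × 0.9915 = 87.0 mg/L.

87.0 mg/L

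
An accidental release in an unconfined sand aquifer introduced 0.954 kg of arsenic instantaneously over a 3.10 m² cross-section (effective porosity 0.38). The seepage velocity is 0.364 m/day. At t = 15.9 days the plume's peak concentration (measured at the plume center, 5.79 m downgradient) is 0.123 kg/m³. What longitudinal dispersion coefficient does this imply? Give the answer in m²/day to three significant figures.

0.217 m²/day

At the plume center C_max = M/(n_e·A·√(4πDt)), so D = M²/(4πt·(n_e·A·C_max)²).
n_e·A·C_max = 0.38 × 3.10 × 0.123 = 0.1449 kg/m.
D = 0.954²/(4π × 15.9 × 0.1449²) = 0.217 m²/day.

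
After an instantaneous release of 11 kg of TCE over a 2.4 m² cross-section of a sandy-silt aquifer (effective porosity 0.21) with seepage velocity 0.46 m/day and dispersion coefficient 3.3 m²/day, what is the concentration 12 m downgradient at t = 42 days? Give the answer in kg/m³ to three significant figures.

For an instantaneous plane source, C(x,t) = M/(n_e·A·√(4πDt)) · exp(−(x−vt)²/(4Dt)), with n_e·A the pore (flow) area.
Plume center vt = 0.46 × 42 = 19.32 m, so the well at 12 m is 7.32 m upgradient of the peak.
√(4πDt) = 41.73 m, giving peak height M/(n_e·A·√(4πDt)) = 11/(0.21 × 2.4 × 41.73) = 0.5230 kg/m³.
(x−vt)²/(4Dt) = (-7.32)²/(4 × 3.3 × 42) = 0.09665; exp(−0.09665) = 0.9079.
C = 0.5230 × 0.9079 = 0.475 kg/m³.

0.475 kg/m³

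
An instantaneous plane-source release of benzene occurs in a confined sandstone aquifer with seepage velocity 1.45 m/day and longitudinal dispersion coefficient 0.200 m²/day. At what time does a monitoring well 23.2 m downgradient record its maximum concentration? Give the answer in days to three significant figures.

15.9 days

For the 1D instantaneous-source solution, setting ∂C/∂t = 0 at fixed x gives v²t² + 2Dt − x² = 0, so t = (√(D² + v²x²) − D)/v².
√(D² + v²x²) = √(0.200² + 1.45² × 23.2²) = 33.64; v² = 2.1025.
t = (33.64 − 0.200)/2.1025 = 15.9 days (vs. the pure-advection estimate x/v = 16.0 d).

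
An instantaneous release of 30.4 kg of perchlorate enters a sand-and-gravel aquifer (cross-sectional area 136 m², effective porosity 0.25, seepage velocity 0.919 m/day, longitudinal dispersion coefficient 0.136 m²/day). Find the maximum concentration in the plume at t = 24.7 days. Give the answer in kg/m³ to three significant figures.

0.138 kg/m³

The peak of an instantaneous 1D plume sits at x = vt; there the Gaussian factor is 1 and C_max = M/(n_e·A·√(4πDt)), where n_e·A is the pore area the mass is dissolved in.
√(4πDt) = √(4π × 0.136 × 24.7) = 6.497 m, so C_max = 30.4/(0.25 × 136 × 6.497) = 0.138 kg/m³.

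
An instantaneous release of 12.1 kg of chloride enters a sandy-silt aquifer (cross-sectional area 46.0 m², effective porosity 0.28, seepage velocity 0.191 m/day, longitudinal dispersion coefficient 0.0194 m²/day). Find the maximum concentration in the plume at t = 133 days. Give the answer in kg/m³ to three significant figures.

0.165 kg/m³

The peak of an instantaneous 1D plume sits at x = vt; there the Gaussian factor is 1 and C_max = M/(n_e·A·√(4πDt)), where n_e·A is the pore area the mass is dissolved in.
√(4πDt) = √(4π × 0.0194 × 133) = 5.694 m, so C_max = 12.1/(0.28 × 46.0 × 5.694) = 0.165 kg/m³.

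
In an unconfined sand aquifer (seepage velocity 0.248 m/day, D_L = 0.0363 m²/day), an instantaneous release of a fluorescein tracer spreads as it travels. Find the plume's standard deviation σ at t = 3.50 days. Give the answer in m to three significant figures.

0.504 m

Dispersive spreading gives a Gaussian with σ² = 2Dt; advection only shifts the center.
σ = √(2 × 0.0363 × 3.50) = 0.504 m.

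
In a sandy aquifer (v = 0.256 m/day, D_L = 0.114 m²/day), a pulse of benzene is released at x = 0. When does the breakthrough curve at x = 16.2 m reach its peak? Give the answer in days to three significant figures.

For the 1D instantaneous-source solution, setting ∂C/∂t = 0 at fixed x gives v²t² + 2Dt − x² = 0, so t = (√(D² + v²x²) − D)/v².
√(D² + v²x²) = √(0.114² + 0.256² × 16.2²) = 4.149; v² = 0.065536.
t = (4.149 − 0.114)/0.065536 = 61.6 days (vs. the pure-advection estimate x/v = 63.3 d).

61.6 days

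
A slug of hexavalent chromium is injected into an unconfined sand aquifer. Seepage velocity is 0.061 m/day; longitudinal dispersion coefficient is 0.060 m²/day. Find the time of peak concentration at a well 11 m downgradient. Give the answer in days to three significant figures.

165 days

For the 1D instantaneous-source solution, setting ∂C/∂t = 0 at fixed x gives v²t² + 2Dt − x² = 0, so t = (√(D² + v²x²) − D)/v².
√(D² + v²x²) = √(0.060² + 0.061² × 11²) = 0.6737; v² = 0.003721.
t = (0.6737 − 0.060)/0.003721 = 165 days (vs. the pure-advection estimate x/v = 180 d).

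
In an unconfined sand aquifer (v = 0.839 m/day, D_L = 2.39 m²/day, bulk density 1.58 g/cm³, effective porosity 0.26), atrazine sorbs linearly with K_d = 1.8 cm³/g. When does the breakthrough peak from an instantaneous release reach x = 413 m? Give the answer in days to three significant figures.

Retardation factor R = 1 + ρ_b·K_d/n = 1 + 1.58 × 1.8/0.26 = 11.94.
Sorption retards both mechanisms: v_R = v/R = 0.07027 m/day, D_R = D/R = 0.2002 m²/day.
Peak time from v_R²t² + 2D_R t − x² = 0: t = (√(D_R² + v_R²x²) − D_R)/v_R².
√(D_R² + v_R²x²) = √(0.2002² + 0.07027² × 413²) = 29.02; v_R² = 0.004938.
t = (29.02 − 0.2002)/0.004938 = 5840 days.

5840 days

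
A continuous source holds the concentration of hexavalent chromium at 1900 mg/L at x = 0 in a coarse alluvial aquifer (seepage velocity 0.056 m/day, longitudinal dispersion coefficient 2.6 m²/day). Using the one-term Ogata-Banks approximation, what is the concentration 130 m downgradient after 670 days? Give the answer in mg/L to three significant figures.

111 mg/L

For a continuous step input, C/C₀ ≈ ½·erfc((x−vt)/(2√(Dt))).
vt = 0.056 × 670 = 37.52 m and 2√(Dt) = 2√(2.6 × 670) = 83.47 m.
Argument (x−vt)/(2√(Dt)) = (130 − 37.52)/83.47 = 1.108; ½·erfc(1.108) = 0.05856.
C = 1900 × 0.05856 = 111 mg/L.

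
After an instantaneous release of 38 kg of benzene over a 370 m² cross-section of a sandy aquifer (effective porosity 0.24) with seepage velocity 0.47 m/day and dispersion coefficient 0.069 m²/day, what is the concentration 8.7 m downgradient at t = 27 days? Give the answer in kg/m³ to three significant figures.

0.0104 kg/m³

For an instantaneous plane source, C(x,t) = M/(n_e·A·√(4πDt)) · exp(−(x−vt)²/(4Dt)), with n_e·A the pore (flow) area.
Plume center vt = 0.47 × 27 = 12.69 m, so the well at 8.7 m is 3.99 m upgradient of the peak.
√(4πDt) = 4.839 m, giving peak height M/(n_e·A·√(4πDt)) = 38/(0.24 × 370 × 4.839) = 0.08843 kg/m³.
(x−vt)²/(4Dt) = (-3.99)²/(4 × 0.069 × 27) = 2.136; exp(−2.136) = 0.1181.
C = 0.08843 × 0.1181 = 0.0104 kg/m³.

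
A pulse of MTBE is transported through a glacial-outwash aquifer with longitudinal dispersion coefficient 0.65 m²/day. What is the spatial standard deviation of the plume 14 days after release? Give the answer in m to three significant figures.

Dispersive spreading gives a Gaussian with σ² = 2Dt; advection only shifts the center.
σ = √(2 × 0.65 × 14) = 4.27 m.

4.27 m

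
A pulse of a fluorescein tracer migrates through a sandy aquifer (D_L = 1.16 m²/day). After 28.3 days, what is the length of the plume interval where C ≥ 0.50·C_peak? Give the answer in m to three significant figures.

19.1 m

The plume is Gaussian with σ = √(2Dt) = √(2 × 1.16 × 28.3) = 8.103 m.
C/C_peak = exp(−Δx²/(2σ²)) = 0.50 ⇒ Δx = σ·√(−2 ln 0.50) = 8.103 × 1.177 = 9.537 m.
Width = 2Δx = 19.1 m.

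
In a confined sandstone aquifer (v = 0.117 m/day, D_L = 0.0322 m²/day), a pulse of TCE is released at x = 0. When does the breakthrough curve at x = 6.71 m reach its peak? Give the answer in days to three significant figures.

55.0 days

For the 1D instantaneous-source solution, setting ∂C/∂t = 0 at fixed x gives v²t² + 2Dt − x² = 0, so t = (√(D² + v²x²) − D)/v².
√(D² + v²x²) = √(0.0322² + 0.117² × 6.71²) = 0.7857; v² = 0.013689.
t = (0.7857 − 0.0322)/0.013689 = 55.0 days (vs. the pure-advection estimate x/v = 57.4 d).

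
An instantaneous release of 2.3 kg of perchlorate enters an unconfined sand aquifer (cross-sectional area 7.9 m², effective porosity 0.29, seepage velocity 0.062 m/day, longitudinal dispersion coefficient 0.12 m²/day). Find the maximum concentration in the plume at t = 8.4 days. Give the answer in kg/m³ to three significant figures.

0.282 kg/m³

The peak of an instantaneous 1D plume sits at x = vt; there the Gaussian factor is 1 and C_max = M/(n_e·A·√(4πDt)), where n_e·A is the pore area the mass is dissolved in.
√(4πDt) = √(4π × 0.12 × 8.4) = 3.559 m, so C_max = 2.3/(0.29 × 7.9 × 3.559) = 0.282 kg/m³.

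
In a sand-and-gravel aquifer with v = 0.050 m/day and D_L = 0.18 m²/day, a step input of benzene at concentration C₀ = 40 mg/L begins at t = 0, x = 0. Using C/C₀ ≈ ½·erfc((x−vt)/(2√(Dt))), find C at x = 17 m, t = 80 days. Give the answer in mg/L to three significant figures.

For a continuous step input, C/C₀ ≈ ½·erfc((x−vt)/(2√(Dt))).
vt = 0.050 × 80 = 4 m and 2√(Dt) = 2√(0.18 × 80) = 7.589 m.
Argument (x−vt)/(2√(Dt)) = (17 − 4)/7.589 = 1.713; ½·erfc(1.713) = 0.007706.
C = 40 × 0.007706 = 0.308 mg/L.

0.308 mg/L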